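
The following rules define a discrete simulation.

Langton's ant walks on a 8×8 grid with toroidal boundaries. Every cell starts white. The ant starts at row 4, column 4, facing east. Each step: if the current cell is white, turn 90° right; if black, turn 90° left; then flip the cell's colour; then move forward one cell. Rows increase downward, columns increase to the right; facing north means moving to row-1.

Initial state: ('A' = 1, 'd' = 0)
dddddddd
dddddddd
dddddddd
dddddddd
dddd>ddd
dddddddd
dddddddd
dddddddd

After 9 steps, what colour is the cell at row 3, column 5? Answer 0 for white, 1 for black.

step 0: dddddddd
dddddddd
dddddddd
dddddddd
dddd>ddd
dddddddd
dddddddd
dddddddd
step 1: dddddddd
dddddddd
dddddddd
dddddddd
ddddAddd
ddddvddd
dddddddd
dddddddd
step 2: dddddddd
dddddddd
dddddddd
dddddddd
ddddAddd
ddd<Addd
dddddddd
dddddddd
step 3: dddddddd
dddddddd
dddddddd
dddddddd
ddd^Addd
dddAAddd
dddddddd
dddddddd
step 4: dddddddd
dddddddd
dddddddd
dddddddd
dddA>ddd
dddAAddd
dddddddd
dddddddd
step 5: dddddddd
dddddddd
dddddddd
dddd^ddd
dddAdddd
dddAAddd
dddddddd
dddddddd
step 6: dddddddd
dddddddd
dddddddd
ddddA>dd
dddAdddd
dddAAddd
dddddddd
dddddddd
step 7: dddddddd
dddddddd
dddddddd
ddddAAdd
dddAdvdd
dddAAddd
dddddddd
dddddddd
step 8: dddddddd
dddddddd
dddddddd
ddddAAdd
dddA<Add
dddAAddd
dddddddd
dddddddd
step 9: dddddddd
dddddddd
dddddddd
dddd^Add
dddAAAdd
dddAAddd
dddddddd
dddddddd

1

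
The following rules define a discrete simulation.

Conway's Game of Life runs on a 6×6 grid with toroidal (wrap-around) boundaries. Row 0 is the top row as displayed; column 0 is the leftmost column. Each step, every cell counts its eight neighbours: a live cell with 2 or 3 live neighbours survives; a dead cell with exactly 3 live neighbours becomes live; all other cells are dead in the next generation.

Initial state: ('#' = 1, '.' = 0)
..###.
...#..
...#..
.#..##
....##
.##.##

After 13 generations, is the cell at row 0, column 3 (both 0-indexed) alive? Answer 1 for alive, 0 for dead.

0) ..###.
...#..
...#..
.#..##
....##
.##.##
1) .#...#
......
..##..
#..#.#
.##...
###...
2) .##...
..#...
..###.
#..##.
...#.#
......
3) .##...
......
.##.##
......
...#.#
..#...
4) .##...
#..#..
......
#.##.#
......
.###..
5) #.....
.##...
######
......
#...#.
.#.#..
6) #.....
....#.
#..###
..#...
......
##...#
7) ##....
#..##.
...###
...###
##....
##...#
8) ..#.#.
####..
#.#...
..##..
.##...
..#..#
9) #...##
#....#
#.....
...#..
.#....
..#...
10) ##..#.
.#..#.
#....#
......
..#...
##...#
11) ..#.#.
.#..#.
#....#
......
##....
..#..#
12) .##.##
##.##.
#....#
.#...#
##....
#.##.#
13) ......
...#..
..#...
.#...#
....#.
...#..

0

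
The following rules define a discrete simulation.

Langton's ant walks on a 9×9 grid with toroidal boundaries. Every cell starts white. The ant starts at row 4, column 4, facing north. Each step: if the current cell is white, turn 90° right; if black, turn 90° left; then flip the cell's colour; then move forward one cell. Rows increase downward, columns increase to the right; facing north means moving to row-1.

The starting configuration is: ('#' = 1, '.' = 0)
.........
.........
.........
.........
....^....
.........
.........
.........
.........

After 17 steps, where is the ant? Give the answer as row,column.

k=0  .........
.........
.........
.........
....^....
.........
.........
.........
.........
k=1  .........
.........
.........
.........
....#>...
.........
.........
.........
.........
k=2  .........
.........
.........
.........
....##...
.....v...
.........
.........
.........
k=3  .........
.........
.........
.........
....##...
....<#...
.........
.........
.........
k=4  .........
.........
.........
.........
....^#...
....##...
.........
.........
.........
k=5  .........
.........
.........
.........
...<.#...
....##...
.........
.........
.........
k=6  .........
.........
.........
...^.....
...#.#...
....##...
.........
.........
.........
k=7  .........
.........
.........
...#>....
...#.#...
....##...
.........
.........
.........
k=8  .........
.........
.........
...##....
...#v#...
....##...
.........
.........
.........
k=9  .........
.........
.........
...##....
...<##...
....##...
.........
.........
.........
k=10  .........
.........
.........
...##....
....##...
...v##...
.........
.........
.........
k=11  .........
.........
.........
...##....
....##...
..<###...
.........
.........
.........
k=12  .........
.........
.........
...##....
..^.##...
..####...
.........
.........
.........
k=13  .........
.........
.........
...##....
..#>##...
..####...
.........
.........
.........
k=14  .........
.........
.........
...##....
..####...
..#v##...
.........
.........
.........
k=15  .........
.........
.........
...##....
..####...
..#.>#...
.........
.........
.........
k=16  .........
.........
.........
...##....
..##^#...
..#..#...
.........
.........
.........
k=17  .........
.........
.........
...##....
..#<.#...
..#..#...
.........
.........
.........

4,3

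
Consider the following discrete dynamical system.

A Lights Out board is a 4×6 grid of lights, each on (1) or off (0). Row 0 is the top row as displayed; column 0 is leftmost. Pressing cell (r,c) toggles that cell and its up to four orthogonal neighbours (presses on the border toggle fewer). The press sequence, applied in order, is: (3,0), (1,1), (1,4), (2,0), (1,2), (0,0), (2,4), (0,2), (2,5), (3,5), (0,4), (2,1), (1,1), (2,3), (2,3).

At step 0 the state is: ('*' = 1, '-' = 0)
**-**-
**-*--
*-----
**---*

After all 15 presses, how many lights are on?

14

[0] **-**-
**-*--
*-----
**---*
[1] **-**-
**-*--
------
-----*
[2] *--**-
--**--
-*----
-----*
[3] *--*--
--*-**
-*--*-
-----*
[4] *--*--
*-*-**
*---*-
*----*
[5] *-**--
**-***
*-*-*-
*----*
[6] -***--
-*-***
*-*-*-
*----*
[7] -***--
-*-*-*
*-**-*
*---**
[8] ------
-***-*
*-**-*
*---**
[9] ------
-***--
*-***-
*---*-
[10] ------
-***--
*-****
*----*
[11] ---***
-****-
*-****
*----*
[12] ---***
--***-
-*-***
**---*
[13] -*-***
**-**-
---***
**---*
[14] -*-***
**--*-
--*--*
**-*-*
[15] -*-***
**-**-
---***
**---*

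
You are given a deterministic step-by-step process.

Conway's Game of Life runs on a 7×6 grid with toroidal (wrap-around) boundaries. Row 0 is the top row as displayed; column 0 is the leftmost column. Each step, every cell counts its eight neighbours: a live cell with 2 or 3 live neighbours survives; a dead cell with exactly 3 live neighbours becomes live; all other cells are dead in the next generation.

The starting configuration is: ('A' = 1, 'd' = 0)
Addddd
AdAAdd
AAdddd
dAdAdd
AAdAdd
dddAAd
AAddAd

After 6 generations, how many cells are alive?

17

0) Addddd
AdAAdd
AAdddd
dAdAdd
AAdAdd
dddAAd
AAddAd
1) AdAAdd
AdAddA
AddAdd
dddddd
AAdAdd
dddAAd
AAdAAd
2) dddddd
AdAdAA
AAdddA
AAAddd
ddAAAd
dddddd
AAdddd
3) dddddd
ddddAd
dddAAd
ddddAd
ddAAdd
dAAAdd
dddddd
4) dddddd
dddAAd
dddAAA
ddAdAd
dAddAd
dAdAdd
ddAddd
5) dddAdd
dddAdA
ddAddA
ddAddd
dAddAd
dAdAdd
ddAddd
6) ddAAAd
ddAAdd
ddAAAd
dAAAdd
dAdAdd
dAdAdd
ddAAdd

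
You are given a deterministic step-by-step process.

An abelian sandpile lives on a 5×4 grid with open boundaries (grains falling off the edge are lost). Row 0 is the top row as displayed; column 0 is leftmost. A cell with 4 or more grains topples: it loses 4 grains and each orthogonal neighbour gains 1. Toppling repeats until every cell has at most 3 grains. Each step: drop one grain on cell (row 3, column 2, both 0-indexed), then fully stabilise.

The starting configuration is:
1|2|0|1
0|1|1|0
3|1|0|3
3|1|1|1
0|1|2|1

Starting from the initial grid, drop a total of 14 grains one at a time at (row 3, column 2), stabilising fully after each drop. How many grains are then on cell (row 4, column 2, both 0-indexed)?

2

[0] 1|2|0|1
0|1|1|0
3|1|0|3
3|1|1|1
0|1|2|1
[1] 1|2|0|1
0|1|1|0
3|1|0|3
3|1|2|1
0|1|2|1
[2] 1|2|0|1
0|1|1|0
3|1|0|3
3|1|3|1
0|1|2|1
[3] 1|2|0|1
0|1|1|0
3|1|1|3
3|2|0|2
0|1|3|1
[4] 1|2|0|1
0|1|1|0
3|1|1|3
3|2|1|2
0|1|3|1
[5] 1|2|0|1
0|1|1|0
3|1|1|3
3|2|2|2
0|1|3|1
[6] 1|2|0|1
0|1|1|0
3|1|1|3
3|2|3|2
0|1|3|1
[7] 1|2|0|1
0|1|1|0
3|1|2|3
3|3|1|3
0|2|0|2
[8] 1|2|0|1
0|1|1|0
3|1|2|3
3|3|2|3
0|2|0|2
[9] 1|2|0|1
0|1|1|0
3|1|2|3
3|3|3|3
0|2|0|2
[10] 1|2|0|1
1|2|2|1
1|0|1|1
1|2|3|1
1|3|1|3
[11] 1|2|0|1
1|2|2|1
1|0|2|1
1|3|0|2
1|3|2|3
[12] 1|2|0|1
1|2|2|1
1|0|2|1
1|3|1|2
1|3|2|3
[13] 1|2|0|1
1|2|2|1
1|0|2|1
1|3|2|2
1|3|2|3
[14] 1|2|0|1
1|2|2|1
1|0|2|1
1|3|3|2
1|3|2|3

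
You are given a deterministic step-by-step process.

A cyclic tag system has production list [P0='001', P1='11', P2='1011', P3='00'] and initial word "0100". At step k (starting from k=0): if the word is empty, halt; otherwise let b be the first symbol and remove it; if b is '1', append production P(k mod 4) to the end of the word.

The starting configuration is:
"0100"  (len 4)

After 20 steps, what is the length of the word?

17

step 0: "0100"  (len 4)
step 1: "100"  (len 3)
step 2: "0011"  (len 4)
step 3: "011"  (len 3)
step 4: "11"  (len 2)
step 5: "1001"  (len 4)
step 6: "00111"  (len 5)
step 7: "0111"  (len 4)
step 8: "111"  (len 3)
step 9: "11001"  (len 5)
step 10: "100111"  (len 6)
step 11: "001111011"  (len 9)
step 12: "01111011"  (len 8)
step 13: "1111011"  (len 7)
step 14: "11101111"  (len 8)
step 15: "11011111011"  (len 11)
step 16: "101111101100"  (len 12)
step 17: "01111101100001"  (len 14)
step 18: "1111101100001"  (len 13)
step 19: "1111011000011011"  (len 16)
step 20: "11101100001101100"  (len 17)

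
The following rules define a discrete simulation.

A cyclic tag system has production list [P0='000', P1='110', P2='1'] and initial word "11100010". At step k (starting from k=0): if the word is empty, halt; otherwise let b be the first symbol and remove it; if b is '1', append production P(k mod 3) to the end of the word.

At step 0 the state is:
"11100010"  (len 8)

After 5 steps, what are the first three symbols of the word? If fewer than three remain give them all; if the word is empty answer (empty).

010

[0] "11100010"  (len 8)
[1] "1100010000"  (len 10)
[2] "100010000110"  (len 12)
[3] "000100001101"  (len 12)
[4] "00100001101"  (len 11)
[5] "0100001101"  (len 10)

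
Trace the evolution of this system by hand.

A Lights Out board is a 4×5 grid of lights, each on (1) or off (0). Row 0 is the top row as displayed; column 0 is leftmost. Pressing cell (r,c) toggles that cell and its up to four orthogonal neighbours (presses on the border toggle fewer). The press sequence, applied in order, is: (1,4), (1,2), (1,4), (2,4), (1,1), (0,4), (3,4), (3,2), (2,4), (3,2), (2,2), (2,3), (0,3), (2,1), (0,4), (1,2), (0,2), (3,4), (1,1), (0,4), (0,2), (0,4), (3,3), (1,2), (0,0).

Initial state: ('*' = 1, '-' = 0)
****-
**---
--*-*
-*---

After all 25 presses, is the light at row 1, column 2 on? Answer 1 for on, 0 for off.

t=0: ****-
**---
--*-*
-*---
t=1: *****
**-**
--*--
-*---
t=2: **-**
*-*-*
-----
-*---
t=3: **-*-
*-**-
----*
-*---
t=4: **-*-
*-***
---*-
-*--*
t=5: *--*-
-*-**
-*-*-
-*--*
t=6: *---*
-*-*-
-*-*-
-*--*
t=7: *---*
-*-*-
-*-**
-*-*-
t=8: *---*
-*-*-
-****
--*--
t=9: *---*
-*-**
-**--
--*-*
t=10: *---*
-*-**
-*---
-*-**
t=11: *---*
-****
--**-
-****
t=12: *---*
-**-*
----*
-**-*
t=13: *-**-
-****
----*
-**-*
t=14: *-**-
--***
***-*
--*-*
t=15: *-*-*
--**-
***-*
--*-*
t=16: *---*
-*---
**--*
--*-*
t=17: *****
-**--
**--*
--*-*
t=18: *****
-**--
**---
--**-
t=19: *-***
*----
*----
--**-
t=20: *-*--
*---*
*----
--**-
t=21: **-*-
*-*-*
*----
--**-
t=22: **--*
*-*--
*----
--**-
t=23: **--*
*-*--
*--*-
----*
t=24: ***-*
**-*-
*-**-
----*
t=25: --*-*
-*-*-
*-**-
----*

0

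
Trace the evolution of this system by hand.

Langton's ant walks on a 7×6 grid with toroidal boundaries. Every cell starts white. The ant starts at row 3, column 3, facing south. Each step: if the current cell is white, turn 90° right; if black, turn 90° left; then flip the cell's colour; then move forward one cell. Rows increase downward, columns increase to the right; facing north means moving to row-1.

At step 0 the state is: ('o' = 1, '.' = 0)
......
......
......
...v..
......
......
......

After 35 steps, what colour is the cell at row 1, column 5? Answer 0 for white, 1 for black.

0

0) ......
......
......
...v..
......
......
......
1) ......
......
......
..<o..
......
......
......
2) ......
......
..^...
..oo..
......
......
......
3) ......
......
..o>..
..oo..
......
......
......
4) ......
......
..oo..
..ov..
......
......
......
5) ......
......
..oo..
..o.>.
......
......
......
6) ......
......
..oo..
..o.o.
....v.
......
......
7) ......
......
..oo..
..o.o.
...<o.
......
......
8) ......
......
..oo..
..o^o.
...oo.
......
......
9) ......
......
..oo..
..oo>.
...oo.
......
......
10) ......
......
..oo^.
..oo..
...oo.
......
......
11) ......
......
..ooo>
..oo..
...oo.
......
......
12) ......
......
..oooo
..oo.v
...oo.
......
......
13) ......
......
..oooo
..oo<o
...oo.
......
......
14) ......
......
..oo^o
..oooo
...oo.
......
......
15) ......
......
..o<.o
..oooo
...oo.
......
......
16) ......
......
..o..o
..ovoo
...oo.
......
......
17) ......
......
..o..o
..o.>o
...oo.
......
......
18) ......
......
..o.^o
..o..o
...oo.
......
......
19) ......
......
..o.o>
..o..o
...oo.
......
......
20) ......
.....^
..o.o.
..o..o
...oo.
......
......
21) ......
>....o
..o.o.
..o..o
...oo.
......
......
22) ......
o....o
v.o.o.
..o..o
...oo.
......
......
23) ......
o....o
o.o.o<
..o..o
...oo.
......
......
24) ......
o....^
o.o.oo
..o..o
...oo.
......
......
25) ......
o...<.
o.o.oo
..o..o
...oo.
......
......
26) ....^.
o...o.
o.o.oo
..o..o
...oo.
......
......
27) ....o>
o...o.
o.o.oo
..o..o
...oo.
......
......
28) ....oo
o...ov
o.o.oo
..o..o
...oo.
......
......
29) ....oo
o...<o
o.o.oo
..o..o
...oo.
......
......
30) ....oo
o....o
o.o.vo
..o..o
...oo.
......
......
31) ....oo
o....o
o.o..>
..o..o
...oo.
......
......
32) ....oo
o....^
o.o...
..o..o
...oo.
......
......
33) ....oo
o...<.
o.o...
..o..o
...oo.
......
......
34) ....^o
o...o.
o.o...
..o..o
...oo.
......
......
35) ...<.o
o...o.
o.o...
..o..o
...oo.
......
......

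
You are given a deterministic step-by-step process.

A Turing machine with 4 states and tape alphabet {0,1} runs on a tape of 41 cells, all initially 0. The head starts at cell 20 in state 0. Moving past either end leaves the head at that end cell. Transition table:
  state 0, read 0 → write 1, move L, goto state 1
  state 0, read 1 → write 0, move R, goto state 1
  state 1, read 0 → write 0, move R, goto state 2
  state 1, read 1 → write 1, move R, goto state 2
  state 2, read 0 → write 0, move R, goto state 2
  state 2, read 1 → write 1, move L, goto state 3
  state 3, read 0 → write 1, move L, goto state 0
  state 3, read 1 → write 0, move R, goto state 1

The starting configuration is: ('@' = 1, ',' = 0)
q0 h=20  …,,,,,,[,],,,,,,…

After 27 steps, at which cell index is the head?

gen 0: q0 h=20  …,,,,,,[,],,,,,,…
gen 1: q1 h=19  …,,,,,,[,]@,,,,,…
gen 2: q2 h=20  …,,,,,,[@],,,,,,…
gen 3: q3 h=19  …,,,,,,[,]@,,,,,…
gen 4: q0 h=18  …,,,,,,[,]@@,,,,…
gen 5: q1 h=17  …,,,,,,[,]@@@,,,…
gen 6: q2 h=18  …,,,,,,[@]@@,,,,…
gen 7: q3 h=17  …,,,,,,[,]@@@,,,…
gen 8: q0 h=16  …,,,,,,[,]@@@@,,…
gen 9: q1 h=15  …,,,,,,[,]@@@@@,…
gen 10: q2 h=16  …,,,,,,[@]@@@@,,…
gen 11: q3 h=15  …,,,,,,[,]@@@@@,…
gen 12: q0 h=14  …,,,,,,[,]@@@@@@…
gen 13: q1 h=13  …,,,,,,[,]@@@@@@…
gen 14: q2 h=14  …,,,,,,[@]@@@@@@…
gen 15: q3 h=13  …,,,,,,[,]@@@@@@…
gen 16: q0 h=12  …,,,,,,[,]@@@@@@…
gen 17: q1 h=11  …,,,,,,[,]@@@@@@…
gen 18: q2 h=12  …,,,,,,[@]@@@@@@…
gen 19: q3 h=11  …,,,,,,[,]@@@@@@…
gen 20: q0 h=10  …,,,,,,[,]@@@@@@…
gen 21: q1 h= 9  …,,,,,,[,]@@@@@@…
gen 22: q2 h=10  …,,,,,,[@]@@@@@@…
gen 23: q3 h= 9  …,,,,,,[,]@@@@@@…
gen 24: q0 h= 8  …,,,,,,[,]@@@@@@…
gen 25: q1 h= 7  …,,,,,,[,]@@@@@@…
gen 26: q2 h= 8  …,,,,,,[@]@@@@@@…
gen 27: q3 h= 7  …,,,,,,[,]@@@@@@…

7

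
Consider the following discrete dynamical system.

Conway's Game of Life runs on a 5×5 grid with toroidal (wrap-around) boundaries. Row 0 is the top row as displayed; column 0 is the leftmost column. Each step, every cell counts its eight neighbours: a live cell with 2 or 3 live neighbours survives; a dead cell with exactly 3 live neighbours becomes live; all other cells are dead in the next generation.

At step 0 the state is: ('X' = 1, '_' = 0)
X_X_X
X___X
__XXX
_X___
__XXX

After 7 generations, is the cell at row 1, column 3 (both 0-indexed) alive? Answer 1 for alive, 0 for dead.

k=0  X_X_X
X___X
__XXX
_X___
__XXX
k=1  __X__
__X__
_XXXX
XX___
__X_X
k=2  _XX__
_____
___XX
_____
X_XX_
k=3  _XXX_
__XX_
_____
__X__
__XX_
k=4  _X__X
_X_X_
__XX_
__XX_
_____
k=5  X_X__
XX_XX
_X__X
__XX_
__XX_
k=6  X____
___X_
_X___
_X__X
____X
k=7  ____X
_____
X_X__
_____
____X

0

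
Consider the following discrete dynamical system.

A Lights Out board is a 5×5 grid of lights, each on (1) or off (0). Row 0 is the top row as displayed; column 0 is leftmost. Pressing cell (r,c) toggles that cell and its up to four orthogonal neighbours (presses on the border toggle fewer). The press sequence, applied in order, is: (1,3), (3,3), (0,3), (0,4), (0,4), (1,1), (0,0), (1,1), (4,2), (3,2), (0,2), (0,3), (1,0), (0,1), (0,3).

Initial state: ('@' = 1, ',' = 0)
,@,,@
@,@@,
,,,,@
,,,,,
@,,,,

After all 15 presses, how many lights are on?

15

t=0: ,@,,@
@,@@,
,,,,@
,,,,,
@,,,,
t=1: ,@,@@
@,,,@
,,,@@
,,,,,
@,,,,
t=2: ,@,@@
@,,,@
,,,,@
,,@@@
@,,@,
t=3: ,@@,,
@,,@@
,,,,@
,,@@@
@,,@,
t=4: ,@@@@
@,,@,
,,,,@
,,@@@
@,,@,
t=5: ,@@,,
@,,@@
,,,,@
,,@@@
@,,@,
t=6: ,,@,,
,@@@@
,@,,@
,,@@@
@,,@,
t=7: @@@,,
@@@@@
,@,,@
,,@@@
@,,@,
t=8: @,@,,
,,,@@
,,,,@
,,@@@
@,,@,
t=9: @,@,,
,,,@@
,,,,@
,,,@@
@@@,,
t=10: @,@,,
,,,@@
,,@,@
,@@,@
@@,,,
t=11: @@,@,
,,@@@
,,@,@
,@@,@
@@,,,
t=12: @@@,@
,,@,@
,,@,@
,@@,@
@@,,,
t=13: ,@@,@
@@@,@
@,@,@
,@@,@
@@,,,
t=14: @,,,@
@,@,@
@,@,@
,@@,@
@@,,,
t=15: @,@@,
@,@@@
@,@,@
,@@,@
@@,,,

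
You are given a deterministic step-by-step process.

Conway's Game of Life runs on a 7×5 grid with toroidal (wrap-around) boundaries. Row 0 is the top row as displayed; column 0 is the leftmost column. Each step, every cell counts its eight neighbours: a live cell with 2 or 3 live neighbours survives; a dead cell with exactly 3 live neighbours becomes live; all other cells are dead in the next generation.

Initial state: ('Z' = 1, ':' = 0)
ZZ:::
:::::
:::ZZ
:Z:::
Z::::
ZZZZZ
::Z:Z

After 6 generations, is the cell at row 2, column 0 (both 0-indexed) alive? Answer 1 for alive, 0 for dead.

0

gen 0: ZZ:::
:::::
:::ZZ
:Z:::
Z::::
ZZZZZ
::Z:Z
gen 1: ZZ:::
Z:::Z
:::::
Z:::Z
:::Z:
::Z::
:::::
gen 2: ZZ::Z
ZZ::Z
:::::
::::Z
:::ZZ
:::::
:Z:::
gen 3: ::Z:Z
:Z::Z
::::Z
:::ZZ
:::ZZ
:::::
:Z:::
gen 4: :ZZZ:
::::Z
::::Z
Z::::
:::ZZ
:::::
:::::
gen 5: ::ZZ:
Z:Z:Z
Z:::Z
Z::Z:
::::Z
:::::
::Z::
gen 6: ::Z:Z
Z:Z::
:::::
Z::Z:
::::Z
:::::
::ZZ:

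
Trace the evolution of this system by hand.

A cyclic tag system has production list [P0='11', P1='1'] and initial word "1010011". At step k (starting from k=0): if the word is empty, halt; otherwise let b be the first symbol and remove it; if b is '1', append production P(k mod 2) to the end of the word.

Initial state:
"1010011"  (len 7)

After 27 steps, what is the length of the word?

17

gen 0: "1010011"  (len 7)
gen 1: "01001111"  (len 8)
gen 2: "1001111"  (len 7)
gen 3: "00111111"  (len 8)
gen 4: "0111111"  (len 7)
gen 5: "111111"  (len 6)
gen 6: "111111"  (len 6)
gen 7: "1111111"  (len 7)
gen 8: "1111111"  (len 7)
gen 9: "11111111"  (len 8)
gen 10: "11111111"  (len 8)
gen 11: "111111111"  (len 9)
gen 12: "111111111"  (len 9)
gen 13: "1111111111"  (len 10)
gen 14: "1111111111"  (len 10)
gen 15: "11111111111"  (len 11)
gen 16: "11111111111"  (len 11)
gen 17: "111111111111"  (len 12)
gen 18: "111111111111"  (len 12)
gen 19: "1111111111111"  (len 13)
gen 20: "1111111111111"  (len 13)
gen 21: "11111111111111"  (len 14)
gen 22: "11111111111111"  (len 14)
gen 23: "111111111111111"  (len 15)
gen 24: "111111111111111"  (len 15)
gen 25: "1111111111111111"  (len 16)
gen 26: "1111111111111111"  (len 16)
gen 27: "11111111111111111"  (len 17)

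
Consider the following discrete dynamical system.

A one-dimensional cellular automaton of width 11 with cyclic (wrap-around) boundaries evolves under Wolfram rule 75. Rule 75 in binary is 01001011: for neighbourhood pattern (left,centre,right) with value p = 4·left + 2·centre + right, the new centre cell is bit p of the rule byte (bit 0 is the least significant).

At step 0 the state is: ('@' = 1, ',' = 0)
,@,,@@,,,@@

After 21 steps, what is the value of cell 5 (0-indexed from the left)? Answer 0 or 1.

0

[0] ,@,,@@,,,@@
[1] ,,,@@@,@@@@
[2] ,@@@,@,@,,@
[3] ,@,@,,,,,@,
[4] @,,,,@@@@,,
[5] ,,@@@@,,@,@
[6] ,@@,,@,@,,,
[7] @@@,@,,,,@@
[8] ,,@,,,@@@@,
[9] @@,,@@@,,@,
[10] @@,@@,@,@,,
[11] @@,@@,,,,,@
[12] ,@,@@,@@@@@
[13] ,,,@@,@,,,@
[14] ,@@@@,,,@@,
[15] @@,,@,@@@@,
[16] @@,@,,@,,@,
[17] @@,,,@,,@,,
[18] @@,@@,,@,,@
[19] ,@,@@,@,,@@
[20] ,,,@@,,,@@@
[21] ,@@@@,@@@,@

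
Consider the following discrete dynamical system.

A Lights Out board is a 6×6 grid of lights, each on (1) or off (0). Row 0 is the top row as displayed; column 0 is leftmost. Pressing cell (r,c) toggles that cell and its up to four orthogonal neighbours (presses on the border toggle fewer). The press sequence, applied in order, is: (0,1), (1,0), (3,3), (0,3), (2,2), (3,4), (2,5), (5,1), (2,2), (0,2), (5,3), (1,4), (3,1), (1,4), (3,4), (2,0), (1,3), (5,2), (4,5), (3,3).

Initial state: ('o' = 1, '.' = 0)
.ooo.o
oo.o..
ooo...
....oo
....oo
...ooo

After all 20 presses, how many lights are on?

23

0) .ooo.o
oo.o..
ooo...
....oo
....oo
...ooo
1) o..o.o
o..o..
ooo...
....oo
....oo
...ooo
2) ...o.o
.o.o..
.oo...
....oo
....oo
...ooo
3) ...o.o
.o.o..
.ooo..
..oo.o
...ooo
...ooo
4) ..o.oo
.o....
.ooo..
..oo.o
...ooo
...ooo
5) ..o.oo
.oo...
......
...o.o
...ooo
...ooo
6) ..o.oo
.oo...
....o.
....o.
...o.o
...ooo
7) ..o.oo
.oo..o
.....o
....oo
...o.o
...ooo
8) ..o.oo
.oo..o
.....o
....oo
.o.o.o
oooooo
9) ..o.oo
.o...o
.ooo.o
..o.oo
.o.o.o
oooooo
10) .o.ooo
.oo..o
.ooo.o
..o.oo
.o.o.o
oooooo
11) .o.ooo
.oo..o
.ooo.o
..o.oo
.o...o
oo...o
12) .o.o.o
.oooo.
.ooooo
..o.oo
.o...o
oo...o
13) .o.o.o
.oooo.
..oooo
oo..oo
.....o
oo...o
14) .o.ooo
.oo..o
..oo.o
oo..oo
.....o
oo...o
15) .o.ooo
.oo..o
..oooo
oo.o..
....oo
oo...o
16) .o.ooo
ooo..o
oooooo
.o.o..
....oo
oo...o
17) .o..oo
oo.ooo
ooo.oo
.o.o..
....oo
oo...o
18) .o..oo
oo.ooo
ooo.oo
.o.o..
..o.oo
o.oo.o
19) .o..oo
oo.ooo
ooo.oo
.o.o.o
..o...
o.oo..
20) .o..oo
oo.ooo
oooooo
.oo.oo
..oo..
o.oo..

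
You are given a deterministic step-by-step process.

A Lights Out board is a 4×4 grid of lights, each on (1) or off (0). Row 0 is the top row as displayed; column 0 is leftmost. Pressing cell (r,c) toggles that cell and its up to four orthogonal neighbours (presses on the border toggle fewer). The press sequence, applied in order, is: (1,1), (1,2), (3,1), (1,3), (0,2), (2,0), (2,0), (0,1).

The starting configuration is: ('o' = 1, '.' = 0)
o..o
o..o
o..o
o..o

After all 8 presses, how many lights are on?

10

0) o..o
o..o
o..o
o..o
1) oo.o
.ooo
oo.o
o..o
2) oooo
....
oooo
o..o
3) oooo
....
o.oo
.ooo
4) ooo.
..oo
o.o.
.ooo
5) o..o
...o
o.o.
.ooo
6) o..o
o..o
.oo.
oooo
7) o..o
...o
o.o.
.ooo
8) .ooo
.o.o
o.o.
.ooo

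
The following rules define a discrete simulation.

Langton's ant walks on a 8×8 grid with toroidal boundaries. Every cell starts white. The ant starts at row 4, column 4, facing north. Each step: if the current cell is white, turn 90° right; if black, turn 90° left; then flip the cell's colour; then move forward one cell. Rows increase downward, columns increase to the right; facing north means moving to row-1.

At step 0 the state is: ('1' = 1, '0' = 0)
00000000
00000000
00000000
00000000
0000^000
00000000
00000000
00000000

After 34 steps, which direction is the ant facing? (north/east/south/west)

south

[0] 00000000
00000000
00000000
00000000
0000^000
00000000
00000000
00000000
[1] 00000000
00000000
00000000
00000000
00001>00
00000000
00000000
00000000
[2] 00000000
00000000
00000000
00000000
00001100
00000v00
00000000
00000000
[3] 00000000
00000000
00000000
00000000
00001100
0000<100
00000000
00000000
[4] 00000000
00000000
00000000
00000000
0000^100
00001100
00000000
00000000
[5] 00000000
00000000
00000000
00000000
000<0100
00001100
00000000
00000000
[6] 00000000
00000000
00000000
000^0000
00010100
00001100
00000000
00000000
[7] 00000000
00000000
00000000
0001>000
00010100
00001100
00000000
00000000
[8] 00000000
00000000
00000000
00011000
0001v100
00001100
00000000
00000000
[9] 00000000
00000000
00000000
00011000
000<1100
00001100
00000000
00000000
[10] 00000000
00000000
00000000
00011000
00001100
000v1100
00000000
00000000
[11] 00000000
00000000
00000000
00011000
00001100
00<11100
00000000
00000000
[12] 00000000
00000000
00000000
00011000
00^01100
00111100
00000000
00000000
[13] 00000000
00000000
00000000
00011000
001>1100
00111100
00000000
00000000
[14] 00000000
00000000
00000000
00011000
00111100
001v1100
00000000
00000000
[15] 00000000
00000000
00000000
00011000
00111100
0010>100
00000000
00000000
[16] 00000000
00000000
00000000
00011000
0011^100
00100100
00000000
00000000
[17] 00000000
00000000
00000000
00011000
001<0100
00100100
00000000
00000000
[18] 00000000
00000000
00000000
00011000
00100100
001v0100
00000000
00000000
[19] 00000000
00000000
00000000
00011000
00100100
00<10100
00000000
00000000
[20] 00000000
00000000
00000000
00011000
00100100
00010100
00v00000
00000000
[21] 00000000
00000000
00000000
00011000
00100100
00010100
0<100000
00000000
[22] 00000000
00000000
00000000
00011000
00100100
0^010100
01100000
00000000
[23] 00000000
00000000
00000000
00011000
00100100
01>10100
01100000
00000000
[24] 00000000
00000000
00000000
00011000
00100100
01110100
01v00000
00000000
[25] 00000000
00000000
00000000
00011000
00100100
01110100
010>0000
00000000
[26] 00000000
00000000
00000000
00011000
00100100
01110100
01010000
000v0000
[27] 00000000
00000000
00000000
00011000
00100100
01110100
01010000
00<10000
[28] 00000000
00000000
00000000
00011000
00100100
01110100
01^10000
00110000
[29] 00000000
00000000
00000000
00011000
00100100
01110100
011>0000
00110000
[30] 00000000
00000000
00000000
00011000
00100100
011^0100
01100000
00110000
[31] 00000000
00000000
00000000
00011000
00100100
01<00100
01100000
00110000
[32] 00000000
00000000
00000000
00011000
00100100
01000100
01v00000
00110000
[33] 00000000
00000000
00000000
00011000
00100100
01000100
010>0000
00110000
[34] 00000000
00000000
00000000
00011000
00100100
01000100
01010000
001v0000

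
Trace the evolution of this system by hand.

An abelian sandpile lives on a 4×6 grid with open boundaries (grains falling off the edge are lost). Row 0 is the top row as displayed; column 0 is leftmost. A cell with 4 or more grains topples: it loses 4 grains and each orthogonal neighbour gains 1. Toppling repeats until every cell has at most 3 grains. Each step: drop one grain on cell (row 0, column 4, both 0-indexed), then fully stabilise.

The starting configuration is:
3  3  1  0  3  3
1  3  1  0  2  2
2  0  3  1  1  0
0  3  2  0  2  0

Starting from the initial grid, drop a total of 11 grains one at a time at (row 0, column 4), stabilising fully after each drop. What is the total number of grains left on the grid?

k=0  3  3  1  0  3  3
1  3  1  0  2  2
2  0  3  1  1  0
0  3  2  0  2  0
k=1  3  3  1  1  1  0
1  3  1  0  3  3
2  0  3  1  1  0
0  3  2  0  2  0
k=2  3  3  1  1  2  0
1  3  1  0  3  3
2  0  3  1  1  0
0  3  2  0  2  0
k=3  3  3  1  1  3  0
1  3  1  0  3  3
2  0  3  1  1  0
0  3  2  0  2  0
k=4  3  3  1  2  1  2
1  3  1  1  1  0
2  0  3  1  2  1
0  3  2  0  2  0
k=5  3  3  1  2  2  2
1  3  1  1  1  0
2  0  3  1  2  1
0  3  2  0  2  0
k=6  3  3  1  2  3  2
1  3  1  1  1  0
2  0  3  1  2  1
0  3  2  0  2  0
k=7  3  3  1  3  0  3
1  3  1  1  2  0
2  0  3  1  2  1
0  3  2  0  2  0
k=8  3  3  1  3  1  3
1  3  1  1  2  0
2  0  3  1  2  1
0  3  2  0  2  0
k=9  3  3  1  3  2  3
1  3  1  1  2  0
2  0  3  1  2  1
0  3  2  0  2  0
k=10  3  3  1  3  3  3
1  3  1  1  2  0
2  0  3  1  2  1
0  3  2  0  2  0
k=11  3  3  2  0  2  0
1  3  1  2  3  1
2  0  3  1  2  1
0  3  2  0  2  0

37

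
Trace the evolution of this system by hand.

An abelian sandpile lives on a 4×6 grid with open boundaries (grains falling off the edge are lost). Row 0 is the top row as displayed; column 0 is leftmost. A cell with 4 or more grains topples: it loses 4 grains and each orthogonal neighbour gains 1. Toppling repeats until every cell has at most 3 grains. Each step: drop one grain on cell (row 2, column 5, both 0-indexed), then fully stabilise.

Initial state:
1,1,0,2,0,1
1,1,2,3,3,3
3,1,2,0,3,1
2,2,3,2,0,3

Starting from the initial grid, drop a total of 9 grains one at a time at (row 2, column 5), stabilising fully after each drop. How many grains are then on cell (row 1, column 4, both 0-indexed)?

2

0) 1,1,0,2,0,1
1,1,2,3,3,3
3,1,2,0,3,1
2,2,3,2,0,3
1) 1,1,0,2,0,1
1,1,2,3,3,3
3,1,2,0,3,2
2,2,3,2,0,3
2) 1,1,0,2,0,1
1,1,2,3,3,3
3,1,2,0,3,3
2,2,3,2,0,3
3) 1,1,0,3,1,2
1,1,3,0,2,1
3,1,2,2,1,3
2,2,3,2,2,0
4) 1,1,0,3,1,2
1,1,3,0,2,2
3,1,2,2,2,0
2,2,3,2,2,1
5) 1,1,0,3,1,2
1,1,3,0,2,2
3,1,2,2,2,1
2,2,3,2,2,1
6) 1,1,0,3,1,2
1,1,3,0,2,2
3,1,2,2,2,2
2,2,3,2,2,1
7) 1,1,0,3,1,2
1,1,3,0,2,2
3,1,2,2,2,3
2,2,3,2,2,1
8) 1,1,0,3,1,2
1,1,3,0,2,3
3,1,2,2,3,0
2,2,3,2,2,2
9) 1,1,0,3,1,2
1,1,3,0,2,3
3,1,2,2,3,1
2,2,3,2,2,2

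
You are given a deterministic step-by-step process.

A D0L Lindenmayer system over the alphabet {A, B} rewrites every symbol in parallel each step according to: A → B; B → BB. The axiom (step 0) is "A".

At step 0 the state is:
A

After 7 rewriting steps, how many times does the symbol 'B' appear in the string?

t=0: A
t=1: B
t=2: BB
t=3: BBBB
t=4: BBBBBBBB
t=5: BBBBBBBBBBBBBBBB
t=6: BBBBBBBBBBBBBBBBBBBBBBBBBBBBBBBB
t=7: BBBBBBBBBBBBBBBBBBBBBBBBBBBBBBBBBBBBBBBBBBBBBBBBBBBBBBBBBBBBBBBB

64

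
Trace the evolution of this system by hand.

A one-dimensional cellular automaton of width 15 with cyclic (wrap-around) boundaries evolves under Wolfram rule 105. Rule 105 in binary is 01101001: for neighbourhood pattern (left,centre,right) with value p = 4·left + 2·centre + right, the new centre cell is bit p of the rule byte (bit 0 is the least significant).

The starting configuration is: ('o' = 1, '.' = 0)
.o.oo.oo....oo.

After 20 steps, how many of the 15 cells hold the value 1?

7

t=0: .o.oo.oo....oo.
t=1: ..oooooo.oo.oo.
t=2: o.o....ooooooo.
t=3: .o..oo.o.....oo
t=4: o...ooo..ooo.oo
t=5: o.o.o.o..o.ooo.
t=6: .o.o.o....oo.oo
t=7: o.o.o..oo.ooooo
t=8: oo.o...oooo....
t=9: ooo..o.o..o.oo.
t=10: o.o...o....oooo
t=11: oo..o...oo.o...
t=12: oo....o.ooo..o.
t=13: oo.oo..oo.o...o
t=14: .oooo..ooo..o.o
t=15: oo..o..o.o...o.
t=16: oo......o..o..o
t=17: .o.oooo.......o
t=18: o.oo..o.ooooo..
t=19: .ooo...oo...o..
t=20: .o.o.o.oo.o...o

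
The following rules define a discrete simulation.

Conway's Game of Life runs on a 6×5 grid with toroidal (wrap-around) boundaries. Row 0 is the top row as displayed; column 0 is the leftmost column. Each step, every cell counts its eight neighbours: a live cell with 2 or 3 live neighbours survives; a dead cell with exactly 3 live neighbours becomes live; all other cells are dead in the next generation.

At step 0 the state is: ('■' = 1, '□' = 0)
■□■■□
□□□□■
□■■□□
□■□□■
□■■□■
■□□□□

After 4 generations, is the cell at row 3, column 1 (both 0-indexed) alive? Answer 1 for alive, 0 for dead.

0

k=0  ■□■■□
□□□□■
□■■□□
□■□□■
□■■□■
■□□□□
k=1  ■■□■□
■□□□■
□■■■□
□□□□□
□■■■■
■□□□□
k=2  □■□□□
□□□□□
■■■■■
■□□□■
■■■■■
□□□□□
k=3  □□□□□
□□□■■
□■■■□
□□□□□
□■■■□
□□□■■
k=4  □□□□□
□□□■■
□□■■■
□□□□□
□□■■■
□□□■■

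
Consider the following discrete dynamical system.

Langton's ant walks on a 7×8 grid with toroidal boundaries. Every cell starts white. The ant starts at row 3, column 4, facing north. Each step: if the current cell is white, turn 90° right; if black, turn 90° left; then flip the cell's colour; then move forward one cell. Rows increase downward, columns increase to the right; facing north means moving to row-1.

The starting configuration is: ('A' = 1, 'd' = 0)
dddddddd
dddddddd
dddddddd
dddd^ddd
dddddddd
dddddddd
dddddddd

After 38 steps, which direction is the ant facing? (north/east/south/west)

t=0: dddddddd
dddddddd
dddddddd
dddd^ddd
dddddddd
dddddddd
dddddddd
t=1: dddddddd
dddddddd
dddddddd
ddddA>dd
dddddddd
dddddddd
dddddddd
t=2: dddddddd
dddddddd
dddddddd
ddddAAdd
dddddvdd
dddddddd
dddddddd
t=3: dddddddd
dddddddd
dddddddd
ddddAAdd
dddd<Add
dddddddd
dddddddd
t=4: dddddddd
dddddddd
dddddddd
dddd^Add
ddddAAdd
dddddddd
dddddddd
t=5: dddddddd
dddddddd
dddddddd
ddd<dAdd
ddddAAdd
dddddddd
dddddddd
t=6: dddddddd
dddddddd
ddd^dddd
dddAdAdd
ddddAAdd
dddddddd
dddddddd
t=7: dddddddd
dddddddd
dddA>ddd
dddAdAdd
ddddAAdd
dddddddd
dddddddd
t=8: dddddddd
dddddddd
dddAAddd
dddAvAdd
ddddAAdd
dddddddd
dddddddd
t=9: dddddddd
dddddddd
dddAAddd
ddd<AAdd
ddddAAdd
dddddddd
dddddddd
t=10: dddddddd
dddddddd
dddAAddd
ddddAAdd
dddvAAdd
dddddddd
dddddddd
t=11: dddddddd
dddddddd
dddAAddd
ddddAAdd
dd<AAAdd
dddddddd
dddddddd
t=12: dddddddd
dddddddd
dddAAddd
dd^dAAdd
ddAAAAdd
dddddddd
dddddddd
t=13: dddddddd
dddddddd
dddAAddd
ddA>AAdd
ddAAAAdd
dddddddd
dddddddd
t=14: dddddddd
dddddddd
dddAAddd
ddAAAAdd
ddAvAAdd
dddddddd
dddddddd
t=15: dddddddd
dddddddd
dddAAddd
ddAAAAdd
ddAd>Add
dddddddd
dddddddd
t=16: dddddddd
dddddddd
dddAAddd
ddAA^Add
ddAddAdd
dddddddd
dddddddd
t=17: dddddddd
dddddddd
dddAAddd
ddA<dAdd
ddAddAdd
dddddddd
dddddddd
t=18: dddddddd
dddddddd
dddAAddd
ddAddAdd
ddAvdAdd
dddddddd
dddddddd
t=19: dddddddd
dddddddd
dddAAddd
ddAddAdd
dd<AdAdd
dddddddd
dddddddd
t=20: dddddddd
dddddddd
dddAAddd
ddAddAdd
dddAdAdd
ddvddddd
dddddddd
t=21: dddddddd
dddddddd
dddAAddd
ddAddAdd
dddAdAdd
d<Addddd
dddddddd
t=22: dddddddd
dddddddd
dddAAddd
ddAddAdd
d^dAdAdd
dAAddddd
dddddddd
t=23: dddddddd
dddddddd
dddAAddd
ddAddAdd
dA>AdAdd
dAAddddd
dddddddd
t=24: dddddddd
dddddddd
dddAAddd
ddAddAdd
dAAAdAdd
dAvddddd
dddddddd
t=25: dddddddd
dddddddd
dddAAddd
ddAddAdd
dAAAdAdd
dAd>dddd
dddddddd
t=26: dddddddd
dddddddd
dddAAddd
ddAddAdd
dAAAdAdd
dAdAdddd
dddvdddd
t=27: dddddddd
dddddddd
dddAAddd
ddAddAdd
dAAAdAdd
dAdAdddd
dd<Adddd
t=28: dddddddd
dddddddd
dddAAddd
ddAddAdd
dAAAdAdd
dA^Adddd
ddAAdddd
t=29: dddddddd
dddddddd
dddAAddd
ddAddAdd
dAAAdAdd
dAA>dddd
ddAAdddd
t=30: dddddddd
dddddddd
dddAAddd
ddAddAdd
dAA^dAdd
dAAddddd
ddAAdddd
t=31: dddddddd
dddddddd
dddAAddd
ddAddAdd
dA<ddAdd
dAAddddd
ddAAdddd
t=32: dddddddd
dddddddd
dddAAddd
ddAddAdd
dAdddAdd
dAvddddd
ddAAdddd
t=33: dddddddd
dddddddd
dddAAddd
ddAddAdd
dAdddAdd
dAd>dddd
ddAAdddd
t=34: dddddddd
dddddddd
dddAAddd
ddAddAdd
dAdddAdd
dAdAdddd
ddAvdddd
t=35: dddddddd
dddddddd
dddAAddd
ddAddAdd
dAdddAdd
dAdAdddd
ddAd>ddd
t=36: ddddvddd
dddddddd
dddAAddd
ddAddAdd
dAdddAdd
dAdAdddd
ddAdAddd
t=37: ddd<Addd
dddddddd
dddAAddd
ddAddAdd
dAdddAdd
dAdAdddd
ddAdAddd
t=38: dddAAddd
dddddddd
dddAAddd
ddAddAdd
dAdddAdd
dAdAdddd
ddA^Addd

north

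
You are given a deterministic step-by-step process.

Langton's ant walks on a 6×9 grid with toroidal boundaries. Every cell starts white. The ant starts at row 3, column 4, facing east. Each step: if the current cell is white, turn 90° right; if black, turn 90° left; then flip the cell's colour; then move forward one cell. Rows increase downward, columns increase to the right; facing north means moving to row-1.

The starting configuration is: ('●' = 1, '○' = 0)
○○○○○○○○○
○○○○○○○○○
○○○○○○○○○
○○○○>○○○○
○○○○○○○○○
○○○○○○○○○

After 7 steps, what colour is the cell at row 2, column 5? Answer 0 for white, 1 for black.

1

gen 0: ○○○○○○○○○
○○○○○○○○○
○○○○○○○○○
○○○○>○○○○
○○○○○○○○○
○○○○○○○○○
gen 1: ○○○○○○○○○
○○○○○○○○○
○○○○○○○○○
○○○○●○○○○
○○○○v○○○○
○○○○○○○○○
gen 2: ○○○○○○○○○
○○○○○○○○○
○○○○○○○○○
○○○○●○○○○
○○○<●○○○○
○○○○○○○○○
gen 3: ○○○○○○○○○
○○○○○○○○○
○○○○○○○○○
○○○^●○○○○
○○○●●○○○○
○○○○○○○○○
gen 4: ○○○○○○○○○
○○○○○○○○○
○○○○○○○○○
○○○●>○○○○
○○○●●○○○○
○○○○○○○○○
gen 5: ○○○○○○○○○
○○○○○○○○○
○○○○^○○○○
○○○●○○○○○
○○○●●○○○○
○○○○○○○○○
gen 6: ○○○○○○○○○
○○○○○○○○○
○○○○●>○○○
○○○●○○○○○
○○○●●○○○○
○○○○○○○○○
gen 7: ○○○○○○○○○
○○○○○○○○○
○○○○●●○○○
○○○●○v○○○
○○○●●○○○○
○○○○○○○○○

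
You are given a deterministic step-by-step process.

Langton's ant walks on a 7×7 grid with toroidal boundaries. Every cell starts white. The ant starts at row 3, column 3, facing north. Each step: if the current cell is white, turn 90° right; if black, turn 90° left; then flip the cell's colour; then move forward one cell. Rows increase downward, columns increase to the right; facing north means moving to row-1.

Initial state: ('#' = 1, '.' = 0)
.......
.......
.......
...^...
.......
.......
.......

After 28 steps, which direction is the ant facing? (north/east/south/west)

0) .......
.......
.......
...^...
.......
.......
.......
1) .......
.......
.......
...#>..
.......
.......
.......
2) .......
.......
.......
...##..
....v..
.......
.......
3) .......
.......
.......
...##..
...<#..
.......
.......
4) .......
.......
.......
...^#..
...##..
.......
.......
5) .......
.......
.......
..<.#..
...##..
.......
.......
6) .......
.......
..^....
..#.#..
...##..
.......
.......
7) .......
.......
..#>...
..#.#..
...##..
.......
.......
8) .......
.......
..##...
..#v#..
...##..
.......
.......
9) .......
.......
..##...
..<##..
...##..
.......
.......
10) .......
.......
..##...
...##..
..v##..
.......
.......
11) .......
.......
..##...
...##..
.<###..
.......
.......
12) .......
.......
..##...
.^.##..
.####..
.......
.......
13) .......
.......
..##...
.#>##..
.####..
.......
.......
14) .......
.......
..##...
.####..
.#v##..
.......
.......
15) .......
.......
..##...
.####..
.#.>#..
.......
.......
16) .......
.......
..##...
.##^#..
.#..#..
.......
.......
17) .......
.......
..##...
.#<.#..
.#..#..
.......
.......
18) .......
.......
..##...
.#..#..
.#v.#..
.......
.......
19) .......
.......
..##...
.#..#..
.<#.#..
.......
.......
20) .......
.......
..##...
.#..#..
..#.#..
.v.....
.......
21) .......
.......
..##...
.#..#..
..#.#..
<#.....
.......
22) .......
.......
..##...
.#..#..
^.#.#..
##.....
.......
23) .......
.......
..##...
.#..#..
#>#.#..
##.....
.......
24) .......
.......
..##...
.#..#..
###.#..
#v.....
.......
25) .......
.......
..##...
.#..#..
###.#..
#.>....
.......
26) .......
.......
..##...
.#..#..
###.#..
#.#....
..v....
27) .......
.......
..##...
.#..#..
###.#..
#.#....
.<#....
28) .......
.......
..##...
.#..#..
###.#..
#^#....
.##....

north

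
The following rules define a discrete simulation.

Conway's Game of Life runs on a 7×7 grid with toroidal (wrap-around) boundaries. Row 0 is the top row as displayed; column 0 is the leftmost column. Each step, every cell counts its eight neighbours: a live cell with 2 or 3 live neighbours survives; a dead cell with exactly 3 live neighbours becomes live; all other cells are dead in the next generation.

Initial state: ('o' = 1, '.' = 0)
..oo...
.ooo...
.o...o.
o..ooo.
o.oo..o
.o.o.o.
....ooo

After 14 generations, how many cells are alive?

20

[0] ..oo...
.ooo...
.o...o.
o..ooo.
o.oo..o
.o.o.o.
....ooo
[1] .o...o.
.o.oo..
oo...oo
o..o.o.
o......
.o.o...
.....oo
[2] o.o..oo
.o..o..
.o.o.o.
....oo.
ooo.o.o
o.....o
o.o.ooo
[3] ..o....
.o.oo..
..oo.o.
.......
.o.oo..
..o.o..
...oo..
[4] ..o....
.o..o..
..oo...
.......
..ooo..
..o..o.
..o.o..
[5] .oo....
.o.....
..oo...
....o..
..ooo..
.oo..o.
.oo....
[6] o......
.o.o...
..oo...
....o..
.oo.oo.
....o..
o..o...
[7] ooo....
.o.o...
..ooo..
.o..oo.
....oo.
.oo.oo.
.......
[8] ooo....
o...o..
.o...o.
..o....
.oo...o
...ooo.
o..o...
[9] o.oo..o
o.o...o
.o.....
o.o....
.oo.oo.
oo.oooo
o..o..o
[10] ..oo.o.
..oo..o
..o...o
o.oo...
.......
.......
.......
[11] ..ooo..
.o..ooo
o.....o
.ooo...
.......
.......
.......
[12] ..ooo..
.oo.o.o
...oo.o
ooo....
..o....
.......
...o...
[13] .o..oo.
oo.....
....o.o
ooo....
..o....
.......
..ooo..
[14] oo..oo.
oo..o.o
..o...o
oooo...
..o....
..o....
..oooo.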